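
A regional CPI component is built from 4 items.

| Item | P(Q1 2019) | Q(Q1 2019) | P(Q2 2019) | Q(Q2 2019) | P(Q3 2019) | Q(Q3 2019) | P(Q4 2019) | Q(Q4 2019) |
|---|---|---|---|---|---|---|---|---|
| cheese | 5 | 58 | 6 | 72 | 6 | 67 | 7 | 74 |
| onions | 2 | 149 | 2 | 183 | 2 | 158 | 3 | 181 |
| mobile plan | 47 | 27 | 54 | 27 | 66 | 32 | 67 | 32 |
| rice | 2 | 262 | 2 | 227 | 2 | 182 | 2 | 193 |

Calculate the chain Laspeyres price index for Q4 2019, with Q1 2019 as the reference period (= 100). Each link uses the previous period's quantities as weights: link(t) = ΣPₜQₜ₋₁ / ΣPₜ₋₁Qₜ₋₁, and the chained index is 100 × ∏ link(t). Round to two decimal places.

133.51

Link Q1 2019→Q2 2019:
ΣP(Q2 2019)Q(Q1 2019) = 6×58 + 2×149 + 54×27 + 2×262 = 348 + 298 + 1458 + 524 = 2628
ΣP(Q1 2019)Q(Q1 2019) = 5×58 + 2×149 + 47×27 + 2×262 = 290 + 298 + 1269 + 524 = 2381
link = 2628/2381 = 1.103738
Link Q2 2019→Q3 2019:
ΣP(Q3 2019)Q(Q2 2019) = 6×72 + 2×183 + 66×27 + 2×227 = 432 + 366 + 1782 + 454 = 3034
ΣP(Q2 2019)Q(Q2 2019) = 6×72 + 2×183 + 54×27 + 2×227 = 432 + 366 + 1458 + 454 = 2710
link = 3034/2710 = 1.119557
Link Q3 2019→Q4 2019:
ΣP(Q4 2019)Q(Q3 2019) = 7×67 + 3×158 + 67×32 + 2×182 = 469 + 474 + 2144 + 364 = 3451
ΣP(Q3 2019)Q(Q3 2019) = 6×67 + 2×158 + 66×32 + 2×182 = 402 + 316 + 2112 + 364 = 3194
link = 3451/3194 = 1.080463
Chained index = 100 × 1.103738 × 1.119557 × 1.080463 = 133.5126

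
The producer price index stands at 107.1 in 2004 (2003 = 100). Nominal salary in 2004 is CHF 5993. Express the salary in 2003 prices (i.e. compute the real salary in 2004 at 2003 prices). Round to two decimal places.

Real = Nominal ÷ (Index/100) = 5993 ÷ (107.1/100)
     = 5993 ÷ 1.071 = 5595.7049

5595.70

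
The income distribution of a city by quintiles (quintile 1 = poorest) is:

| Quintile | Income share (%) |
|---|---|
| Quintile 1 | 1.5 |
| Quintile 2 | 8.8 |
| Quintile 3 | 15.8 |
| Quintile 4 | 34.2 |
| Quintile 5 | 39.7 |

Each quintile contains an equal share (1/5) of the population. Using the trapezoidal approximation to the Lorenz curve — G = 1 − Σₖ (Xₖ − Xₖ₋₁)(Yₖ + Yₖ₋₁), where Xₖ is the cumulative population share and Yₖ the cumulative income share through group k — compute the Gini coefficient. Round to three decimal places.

0.407

Cumulative income shares Yₖ: 0.0150, 0.1030, 0.2610, 0.6030, 1.0000
Σ (Xₖ−Xₖ₋₁)(Yₖ+Yₖ₋₁) = (1/5)(0.0150+0.0000) + (1/5)(0.1030+0.0150) + (1/5)(0.2610+0.1030) + (1/5)(0.6030+0.2610) + (1/5)(1.0000+0.6030)
  = 0.0030 + 0.0236 + 0.0728 + 0.1728 + 0.3206 = 0.5928
G = 1 − 0.5928 = 0.4072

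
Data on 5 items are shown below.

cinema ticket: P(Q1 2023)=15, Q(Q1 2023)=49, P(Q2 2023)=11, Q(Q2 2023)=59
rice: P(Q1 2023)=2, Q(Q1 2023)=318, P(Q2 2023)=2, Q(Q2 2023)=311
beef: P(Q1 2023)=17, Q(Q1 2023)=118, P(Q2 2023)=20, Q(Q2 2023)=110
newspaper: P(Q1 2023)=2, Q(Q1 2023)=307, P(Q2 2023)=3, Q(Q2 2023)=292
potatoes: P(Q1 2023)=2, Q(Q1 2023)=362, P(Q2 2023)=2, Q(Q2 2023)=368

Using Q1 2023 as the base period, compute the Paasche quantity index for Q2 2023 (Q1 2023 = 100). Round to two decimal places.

Paasche quantity index uses current-period prices as weights.
ΣP(Q2 2023)·Q(Q2 2023) = 11×59 + 2×311 + 20×110 + 3×292 + 2×368 = 649 + 622 + 2200 + 876 + 736 = 5083
ΣP(Q2 2023)·Q(Q1 2023) = 11×49 + 2×318 + 20×118 + 3×307 + 2×362 = 539 + 636 + 2360 + 921 + 724 = 5180
Index = 5083 / 5180 × 100 = 98.1274

98.13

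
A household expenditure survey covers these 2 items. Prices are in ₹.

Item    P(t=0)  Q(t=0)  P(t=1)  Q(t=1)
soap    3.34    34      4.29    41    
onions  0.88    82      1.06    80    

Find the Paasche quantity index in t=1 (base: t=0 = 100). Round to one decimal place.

112.0

Paasche quantity index uses current-period prices as weights.
ΣP(t=1)·Q(t=1) = 4.29×41 + 1.06×80 = 175.89 + 84.8 = 260.69
ΣP(t=1)·Q(t=0) = 4.29×34 + 1.06×82 = 145.86 + 86.92 = 232.78
Index = 260.69 / 232.78 × 100 = 111.9899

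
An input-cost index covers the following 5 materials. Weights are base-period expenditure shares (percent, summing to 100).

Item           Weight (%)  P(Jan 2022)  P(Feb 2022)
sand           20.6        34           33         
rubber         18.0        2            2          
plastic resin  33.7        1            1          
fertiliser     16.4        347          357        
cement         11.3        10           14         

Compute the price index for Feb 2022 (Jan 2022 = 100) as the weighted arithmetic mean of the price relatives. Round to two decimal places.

104.39

sand: 20.6 × (33/34) = 20.6 × 0.970588 = 19.9941
rubber: 18.0 × (2/2) = 18.0 × 1.000000 = 18.0000
plastic resin: 33.7 × (1/1) = 33.7 × 1.000000 = 33.7000
fertiliser: 16.4 × (357/347) = 16.4 × 1.028818 = 16.8726
cement: 11.3 × (14/10) = 11.3 × 1.400000 = 15.8200
Index = Σ wᵢ·(p₁ᵢ/p₀ᵢ) = 19.9941 + 18.0000 + 33.7000 + 16.8726 + 15.8200 = 104.3867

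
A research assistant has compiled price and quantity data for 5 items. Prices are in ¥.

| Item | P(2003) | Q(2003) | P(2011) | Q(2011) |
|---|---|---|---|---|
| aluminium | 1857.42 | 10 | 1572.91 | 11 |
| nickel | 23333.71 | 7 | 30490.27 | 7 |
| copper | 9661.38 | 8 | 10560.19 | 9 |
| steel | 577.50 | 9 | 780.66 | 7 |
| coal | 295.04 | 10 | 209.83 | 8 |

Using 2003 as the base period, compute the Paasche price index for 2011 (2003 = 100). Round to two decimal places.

120.13

Paasche price index uses current-period quantities as weights.
ΣP(2011)·Q(2011) = 1572.91×11 + 30490.27×7 + 10560.19×9 + 780.66×7 + 209.83×8 = 17302.01 + 213431.89 + 95041.71 + 5464.62 + 1678.64 = 332918.87
ΣP(2003)·Q(2011) = 1857.42×11 + 23333.71×7 + 9661.38×9 + 577.50×7 + 295.04×8 = 20431.62 + 163335.97 + 86952.42 + 4042.5 + 2360.32 = 277122.83
Index = 332918.87 / 277122.83 × 100 = 120.1340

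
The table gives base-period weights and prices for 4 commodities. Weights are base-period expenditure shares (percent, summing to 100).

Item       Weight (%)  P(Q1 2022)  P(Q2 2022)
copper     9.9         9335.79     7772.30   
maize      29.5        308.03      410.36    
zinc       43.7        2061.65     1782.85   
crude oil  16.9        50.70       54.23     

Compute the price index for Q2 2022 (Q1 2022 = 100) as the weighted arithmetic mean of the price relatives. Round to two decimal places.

copper: 9.9 × (7772.30/9335.79) = 9.9 × 0.832527 = 8.2420
maize: 29.5 × (410.36/308.03) = 29.5 × 1.332208 = 39.3001
zinc: 43.7 × (1782.85/2061.65) = 43.7 × 0.864769 = 37.7904
crude oil: 16.9 × (54.23/50.70) = 16.9 × 1.069625 = 18.0767
Index = Σ wᵢ·(p₁ᵢ/p₀ᵢ) = 8.2420 + 39.3001 + 37.7904 + 18.0767 = 103.4092

103.41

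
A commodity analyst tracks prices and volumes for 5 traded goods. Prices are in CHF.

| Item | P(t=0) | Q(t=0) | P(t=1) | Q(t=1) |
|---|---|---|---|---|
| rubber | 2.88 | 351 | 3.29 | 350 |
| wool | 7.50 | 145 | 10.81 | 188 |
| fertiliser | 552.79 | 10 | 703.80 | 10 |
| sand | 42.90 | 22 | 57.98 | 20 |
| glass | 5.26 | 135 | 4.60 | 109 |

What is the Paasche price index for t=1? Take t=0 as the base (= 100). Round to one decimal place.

126.7

Paasche price index uses current-period quantities as weights.
ΣP(t=1)·Q(t=1) = 3.29×350 + 10.81×188 + 703.80×10 + 57.98×20 + 4.60×109 = 1151.5 + 2032.28 + 7038 + 1159.6 + 501.4 = 11882.78
ΣP(t=0)·Q(t=1) = 2.88×350 + 7.50×188 + 552.79×10 + 42.90×20 + 5.26×109 = 1008 + 1410 + 5527.9 + 858 + 573.34 = 9377.24
Index = 11882.78 / 9377.24 × 100 = 126.7194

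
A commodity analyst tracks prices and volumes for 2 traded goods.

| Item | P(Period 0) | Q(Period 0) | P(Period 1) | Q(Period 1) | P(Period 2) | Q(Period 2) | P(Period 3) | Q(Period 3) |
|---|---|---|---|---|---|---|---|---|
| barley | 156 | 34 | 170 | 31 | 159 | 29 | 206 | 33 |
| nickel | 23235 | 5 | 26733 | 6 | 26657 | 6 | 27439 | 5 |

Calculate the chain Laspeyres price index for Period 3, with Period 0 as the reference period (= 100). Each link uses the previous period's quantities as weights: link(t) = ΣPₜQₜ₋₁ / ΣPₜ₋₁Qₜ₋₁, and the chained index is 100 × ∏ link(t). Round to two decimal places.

118.44

Link Period 0→Period 1:
ΣP(Period 1)Q(Period 0) = 170×34 + 26733×5 = 5780 + 133665 = 139445
ΣP(Period 0)Q(Period 0) = 156×34 + 23235×5 = 5304 + 116175 = 121479
link = 139445/121479 = 1.147894
Link Period 1→Period 2:
ΣP(Period 2)Q(Period 1) = 159×31 + 26657×6 = 4929 + 159942 = 164871
ΣP(Period 1)Q(Period 1) = 170×31 + 26733×6 = 5270 + 160398 = 165668
link = 164871/165668 = 0.995189
Link Period 2→Period 3:
ΣP(Period 3)Q(Period 2) = 206×29 + 27439×6 = 5974 + 164634 = 170608
ΣP(Period 2)Q(Period 2) = 159×29 + 26657×6 = 4611 + 159942 = 164553
link = 170608/164553 = 1.036797
Chained index = 100 × 1.147894 × 0.995189 × 1.036797 = 118.4407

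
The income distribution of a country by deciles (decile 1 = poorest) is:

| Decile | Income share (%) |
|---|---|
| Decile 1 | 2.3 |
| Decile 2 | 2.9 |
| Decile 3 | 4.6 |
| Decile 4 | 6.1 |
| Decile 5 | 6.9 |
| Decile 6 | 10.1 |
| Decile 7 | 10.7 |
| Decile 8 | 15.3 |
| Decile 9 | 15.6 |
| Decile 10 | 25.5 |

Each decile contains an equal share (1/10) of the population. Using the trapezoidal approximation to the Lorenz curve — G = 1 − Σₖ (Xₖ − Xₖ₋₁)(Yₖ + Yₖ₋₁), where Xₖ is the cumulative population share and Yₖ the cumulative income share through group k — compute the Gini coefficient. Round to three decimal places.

Cumulative income shares Yₖ: 0.0230, 0.0520, 0.0980, 0.1590, 0.2280, 0.3290, 0.4360, 0.5890, 0.7450, 1.0000
Σ (Xₖ−Xₖ₋₁)(Yₖ+Yₖ₋₁) = (1/10)(0.0230+0.0000) + (1/10)(0.0520+0.0230) + (1/10)(0.0980+0.0520) + (1/10)(0.1590+0.0980) + (1/10)(0.2280+0.1590) + (1/10)(0.3290+0.2280) + (1/10)(0.4360+0.3290) + (1/10)(0.5890+0.4360) + (1/10)(0.7450+0.5890) + (1/10)(1.0000+0.7450)
  = 0.0023 + 0.0075 + 0.0150 + 0.0257 + 0.0387 + 0.0557 + 0.0765 + 0.1025 + 0.1334 + 0.1745 = 0.6318
G = 1 − 0.6318 = 0.3682

0.368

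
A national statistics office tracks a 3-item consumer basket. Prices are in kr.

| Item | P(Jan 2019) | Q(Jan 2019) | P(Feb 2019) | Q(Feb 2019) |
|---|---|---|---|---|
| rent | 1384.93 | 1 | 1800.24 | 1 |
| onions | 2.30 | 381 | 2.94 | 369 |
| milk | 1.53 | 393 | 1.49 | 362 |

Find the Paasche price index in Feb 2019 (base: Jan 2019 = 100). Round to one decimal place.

Paasche price index uses current-period quantities as weights.
ΣP(Feb 2019)·Q(Feb 2019) = 1800.24×1 + 2.94×369 + 1.49×362 = 1800.24 + 1084.86 + 539.38 = 3424.48
ΣP(Jan 2019)·Q(Feb 2019) = 1384.93×1 + 2.30×369 + 1.53×362 = 1384.93 + 848.7 + 553.86 = 2787.49
Index = 3424.48 / 2787.49 × 100 = 122.8517

122.9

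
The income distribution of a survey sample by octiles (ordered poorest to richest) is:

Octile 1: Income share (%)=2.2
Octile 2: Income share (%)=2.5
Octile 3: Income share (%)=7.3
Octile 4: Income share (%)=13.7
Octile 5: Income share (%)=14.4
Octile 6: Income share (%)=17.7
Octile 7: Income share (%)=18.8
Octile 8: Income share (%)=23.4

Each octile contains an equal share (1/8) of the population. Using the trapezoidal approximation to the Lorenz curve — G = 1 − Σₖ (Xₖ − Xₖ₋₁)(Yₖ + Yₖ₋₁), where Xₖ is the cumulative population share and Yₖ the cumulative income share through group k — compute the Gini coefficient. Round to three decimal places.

0.327

Cumulative income shares Yₖ: 0.0220, 0.0470, 0.1200, 0.2570, 0.4010, 0.5780, 0.7660, 1.0000
Σ (Xₖ−Xₖ₋₁)(Yₖ+Yₖ₋₁) = (1/8)(0.0220+0.0000) + (1/8)(0.0470+0.0220) + (1/8)(0.1200+0.0470) + (1/8)(0.2570+0.1200) + (1/8)(0.4010+0.2570) + (1/8)(0.5780+0.4010) + (1/8)(0.7660+0.5780) + (1/8)(1.0000+0.7660)
  = 0.0028 + 0.0086 + 0.0209 + 0.0471 + 0.0823 + 0.1224 + 0.1680 + 0.2208 = 0.6728
G = 1 − 0.6728 = 0.3272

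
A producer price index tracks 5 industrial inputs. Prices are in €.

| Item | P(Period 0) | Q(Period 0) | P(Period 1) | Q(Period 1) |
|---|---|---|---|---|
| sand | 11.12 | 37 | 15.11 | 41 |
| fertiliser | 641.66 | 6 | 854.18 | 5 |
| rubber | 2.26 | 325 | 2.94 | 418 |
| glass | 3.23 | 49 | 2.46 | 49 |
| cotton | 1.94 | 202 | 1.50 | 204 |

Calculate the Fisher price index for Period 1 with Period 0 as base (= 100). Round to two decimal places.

Laspeyres component (base-period weights):
ΣP(Period 1)Q(Period 0) = 15.11×37 + 854.18×6 + 2.94×325 + 2.46×49 + 1.50×202 = 559.07 + 5125.08 + 955.5 + 120.54 + 303 = 7063.19
ΣP(Period 0)Q(Period 0) = 11.12×37 + 641.66×6 + 2.26×325 + 3.23×49 + 1.94×202 = 411.44 + 3849.96 + 734.5 + 158.27 + 391.88 = 5546.05
L = 7063.19 / 5546.05 × 100 = 127.3553
Paasche component (current-period weights):
ΣP(Period 1)Q(Period 1) = 15.11×41 + 854.18×5 + 2.94×418 + 2.46×49 + 1.50×204 = 619.51 + 4270.9 + 1228.92 + 120.54 + 306 = 6545.87
ΣP(Period 0)Q(Period 1) = 11.12×41 + 641.66×5 + 2.26×418 + 3.23×49 + 1.94×204 = 455.92 + 3208.3 + 944.68 + 158.27 + 395.76 = 5162.93
P = 6545.87 / 5162.93 × 100 = 126.7860
Fisher = √(L × P) = √(127.3553 × 126.7860) = 127.0703

127.07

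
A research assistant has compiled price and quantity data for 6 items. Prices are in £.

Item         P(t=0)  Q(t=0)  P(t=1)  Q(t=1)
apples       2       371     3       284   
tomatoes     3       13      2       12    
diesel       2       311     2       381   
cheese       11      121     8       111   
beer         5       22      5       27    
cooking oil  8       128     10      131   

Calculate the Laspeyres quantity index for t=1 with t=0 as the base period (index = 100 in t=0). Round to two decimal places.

97.47

Laspeyres quantity index uses base-period prices as weights.
ΣP(t=0)·Q(t=1) = 2×284 + 3×12 + 2×381 + 11×111 + 5×27 + 8×131 = 568 + 36 + 762 + 1221 + 135 + 1048 = 3770
ΣP(t=0)·Q(t=0) = 2×371 + 3×13 + 2×311 + 11×121 + 5×22 + 8×128 = 742 + 39 + 622 + 1331 + 110 + 1024 = 3868
Index = 3770 / 3868 × 100 = 97.4664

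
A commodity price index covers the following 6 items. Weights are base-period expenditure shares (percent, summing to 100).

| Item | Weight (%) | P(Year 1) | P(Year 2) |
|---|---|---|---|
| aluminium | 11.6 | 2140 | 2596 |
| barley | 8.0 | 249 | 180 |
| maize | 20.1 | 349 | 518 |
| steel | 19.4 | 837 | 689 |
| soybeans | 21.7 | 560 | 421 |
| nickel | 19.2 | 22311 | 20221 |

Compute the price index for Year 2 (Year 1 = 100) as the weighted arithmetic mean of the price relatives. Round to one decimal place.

aluminium: 11.6 × (2596/2140) = 11.6 × 1.213084 = 14.0718
barley: 8.0 × (180/249) = 8.0 × 0.722892 = 5.7831
maize: 20.1 × (518/349) = 20.1 × 1.484241 = 29.8332
steel: 19.4 × (689/837) = 19.4 × 0.823178 = 15.9697
soybeans: 21.7 × (421/560) = 21.7 × 0.751786 = 16.3137
nickel: 19.2 × (20221/22311) = 19.2 × 0.906324 = 17.4014
Index = Σ wᵢ·(p₁ᵢ/p₀ᵢ) = 14.0718 + 5.7831 + 29.8332 + 15.9697 + 16.3137 + 17.4014 = 99.3730

99.4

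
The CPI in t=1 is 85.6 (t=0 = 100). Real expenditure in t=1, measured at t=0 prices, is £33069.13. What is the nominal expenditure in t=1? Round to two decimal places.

Nominal = Real × (Index/100) = 33069.13 × (85.6/100)
        = 33069.13 × 0.856 = 28307.1753

28307.18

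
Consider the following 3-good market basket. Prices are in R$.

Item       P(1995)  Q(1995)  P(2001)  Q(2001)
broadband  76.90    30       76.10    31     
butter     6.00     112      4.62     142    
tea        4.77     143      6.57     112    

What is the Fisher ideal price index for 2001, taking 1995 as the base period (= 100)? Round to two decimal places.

100.81

Laspeyres component (base-period weights):
ΣP(2001)Q(1995) = 76.10×30 + 4.62×112 + 6.57×143 = 2283 + 517.44 + 939.51 = 3739.95
ΣP(1995)Q(1995) = 76.90×30 + 6.00×112 + 4.77×143 = 2307 + 672 + 682.11 = 3661.11
L = 3739.95 / 3661.11 × 100 = 102.1534
Paasche component (current-period weights):
ΣP(2001)Q(2001) = 76.10×31 + 4.62×142 + 6.57×112 = 2359.1 + 656.04 + 735.84 = 3750.98
ΣP(1995)Q(2001) = 76.90×31 + 6.00×142 + 4.77×112 = 2383.9 + 852 + 534.24 = 3770.14
P = 3750.98 / 3770.14 × 100 = 99.4918
Fisher = √(L × P) = √(102.1534 × 99.4918) = 100.8138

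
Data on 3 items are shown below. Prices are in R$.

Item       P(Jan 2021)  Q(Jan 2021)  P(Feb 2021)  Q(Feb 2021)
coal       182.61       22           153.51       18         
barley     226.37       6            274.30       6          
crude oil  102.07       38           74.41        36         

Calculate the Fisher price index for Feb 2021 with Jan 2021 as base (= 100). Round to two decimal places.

Laspeyres component (base-period weights):
ΣP(Feb 2021)Q(Jan 2021) = 153.51×22 + 274.30×6 + 74.41×38 = 3377.22 + 1645.8 + 2827.58 = 7850.6
ΣP(Jan 2021)Q(Jan 2021) = 182.61×22 + 226.37×6 + 102.07×38 = 4017.42 + 1358.22 + 3878.66 = 9254.3
L = 7850.6 / 9254.3 × 100 = 84.8319
Paasche component (current-period weights):
ΣP(Feb 2021)Q(Feb 2021) = 153.51×18 + 274.30×6 + 74.41×36 = 2763.18 + 1645.8 + 2678.76 = 7087.74
ΣP(Jan 2021)Q(Feb 2021) = 182.61×18 + 226.37×6 + 102.07×36 = 3286.98 + 1358.22 + 3674.52 = 8319.72
P = 7087.74 / 8319.72 × 100 = 85.1920
Fisher = √(L × P) = √(84.8319 × 85.1920) = 85.0118

85.01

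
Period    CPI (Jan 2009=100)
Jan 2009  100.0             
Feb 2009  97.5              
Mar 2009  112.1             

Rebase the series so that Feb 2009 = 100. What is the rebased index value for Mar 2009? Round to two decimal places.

Rebased(Mar 2009) = 112.1 / 97.5 × 100 = 114.9744

114.97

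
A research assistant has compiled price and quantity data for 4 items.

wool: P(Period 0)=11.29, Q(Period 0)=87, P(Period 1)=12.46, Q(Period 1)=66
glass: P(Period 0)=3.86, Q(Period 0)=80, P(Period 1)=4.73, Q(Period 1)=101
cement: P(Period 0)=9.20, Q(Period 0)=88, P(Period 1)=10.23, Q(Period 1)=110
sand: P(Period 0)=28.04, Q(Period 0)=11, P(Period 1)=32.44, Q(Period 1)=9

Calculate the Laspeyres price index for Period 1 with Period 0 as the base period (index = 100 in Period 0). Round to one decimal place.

112.9

Laspeyres price index uses base-period quantities as weights.
ΣP(Period 1)·Q(Period 0) = 12.46×87 + 4.73×80 + 10.23×88 + 32.44×11 = 1084.02 + 378.4 + 900.24 + 356.84 = 2719.5
ΣP(Period 0)·Q(Period 0) = 11.29×87 + 3.86×80 + 9.20×88 + 28.04×11 = 982.23 + 308.8 + 809.6 + 308.44 = 2409.07
Index = 2719.5 / 2409.07 × 100 = 112.8859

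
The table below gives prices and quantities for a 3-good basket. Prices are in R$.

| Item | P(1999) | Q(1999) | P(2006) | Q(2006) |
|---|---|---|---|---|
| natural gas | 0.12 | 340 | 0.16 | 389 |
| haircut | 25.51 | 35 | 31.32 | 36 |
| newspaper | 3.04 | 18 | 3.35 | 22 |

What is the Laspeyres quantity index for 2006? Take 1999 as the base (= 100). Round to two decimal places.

104.41

Laspeyres quantity index uses base-period prices as weights.
ΣP(1999)·Q(2006) = 0.12×389 + 25.51×36 + 3.04×22 = 46.68 + 918.36 + 66.88 = 1031.92
ΣP(1999)·Q(1999) = 0.12×340 + 25.51×35 + 3.04×18 = 40.8 + 892.85 + 54.72 = 988.37
Index = 1031.92 / 988.37 × 100 = 104.4062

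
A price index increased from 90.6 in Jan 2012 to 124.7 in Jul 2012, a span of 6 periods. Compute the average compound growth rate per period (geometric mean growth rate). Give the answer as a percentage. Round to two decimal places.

5.47%

Growth factor = (124.7/90.6)^(1/6) = (1.376380)^(1/6) = 1.054686
Growth rate = 1.054686 − 1 = 0.054686 = 5.4686%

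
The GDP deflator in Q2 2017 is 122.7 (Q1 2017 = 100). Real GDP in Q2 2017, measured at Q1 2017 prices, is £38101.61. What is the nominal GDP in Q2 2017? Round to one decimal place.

Nominal = Real × (Index/100) = 38101.61 × (122.7/100)
        = 38101.61 × 1.227 = 46750.6755

46750.7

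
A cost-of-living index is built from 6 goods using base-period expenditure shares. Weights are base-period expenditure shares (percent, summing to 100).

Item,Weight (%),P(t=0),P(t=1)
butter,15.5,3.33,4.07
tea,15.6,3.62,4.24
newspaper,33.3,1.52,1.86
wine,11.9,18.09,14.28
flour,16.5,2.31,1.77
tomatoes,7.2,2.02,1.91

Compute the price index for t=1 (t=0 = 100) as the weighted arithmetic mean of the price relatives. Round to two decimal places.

106.81

butter: 15.5 × (4.07/3.33) = 15.5 × 1.222222 = 18.9444
tea: 15.6 × (4.24/3.62) = 15.6 × 1.171271 = 18.2718
newspaper: 33.3 × (1.86/1.52) = 33.3 × 1.223684 = 40.7487
wine: 11.9 × (14.28/18.09) = 11.9 × 0.789386 = 9.3937
flour: 16.5 × (1.77/2.31) = 16.5 × 0.766234 = 12.6429
tomatoes: 7.2 × (1.91/2.02) = 7.2 × 0.945545 = 6.8079
Index = Σ wᵢ·(p₁ᵢ/p₀ᵢ) = 18.9444 + 18.2718 + 40.7487 + 9.3937 + 12.6429 + 6.8079 = 106.8094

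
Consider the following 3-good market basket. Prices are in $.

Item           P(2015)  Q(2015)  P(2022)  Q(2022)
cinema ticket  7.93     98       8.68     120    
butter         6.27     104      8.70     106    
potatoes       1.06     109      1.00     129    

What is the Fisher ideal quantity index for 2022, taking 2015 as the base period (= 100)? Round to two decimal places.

Laspeyres component (base-period weights):
ΣP(2015)Q(2022) = 7.93×120 + 6.27×106 + 1.06×129 = 951.6 + 664.62 + 136.74 = 1752.96
ΣP(2015)Q(2015) = 7.93×98 + 6.27×104 + 1.06×109 = 777.14 + 652.08 + 115.54 = 1544.76
L = 1752.96 / 1544.76 × 100 = 113.4778
Paasche component (current-period weights):
ΣP(2022)Q(2022) = 8.68×120 + 8.70×106 + 1.00×129 = 1041.6 + 922.2 + 129 = 2092.8
ΣP(2022)Q(2015) = 8.68×98 + 8.70×104 + 1.00×109 = 850.64 + 904.8 + 109 = 1864.44
P = 2092.8 / 1864.44 × 100 = 112.2482
Fisher = √(L × P) = √(113.4778 × 112.2482) = 112.8613

112.86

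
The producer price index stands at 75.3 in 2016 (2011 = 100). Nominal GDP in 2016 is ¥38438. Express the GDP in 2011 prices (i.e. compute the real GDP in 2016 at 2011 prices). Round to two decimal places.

Real = Nominal ÷ (Index/100) = 38438 ÷ (75.3/100)
     = 38438 ÷ 0.753 = 51046.4807

51046.48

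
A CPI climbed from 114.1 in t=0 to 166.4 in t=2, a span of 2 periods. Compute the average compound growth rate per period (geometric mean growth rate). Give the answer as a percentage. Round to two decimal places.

Growth factor = (166.4/114.1)^(1/2) = (1.458370)^(1/2) = 1.207630
Growth rate = 1.207630 − 1 = 0.207630 = 20.7630%

20.76%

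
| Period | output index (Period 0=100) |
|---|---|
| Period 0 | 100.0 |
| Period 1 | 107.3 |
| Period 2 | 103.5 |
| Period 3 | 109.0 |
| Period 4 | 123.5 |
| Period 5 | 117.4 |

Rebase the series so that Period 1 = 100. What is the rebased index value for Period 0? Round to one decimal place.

93.2

Rebased(Period 0) = 100.0 / 107.3 × 100 = 93.1966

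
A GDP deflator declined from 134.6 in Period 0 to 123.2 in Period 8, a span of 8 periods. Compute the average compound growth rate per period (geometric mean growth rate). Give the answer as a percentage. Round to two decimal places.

Growth factor = (123.2/134.6)^(1/8) = (0.915305)^(1/8) = 0.988999
Growth rate = 0.988999 − 1 = -0.011001 = -1.1001%

-1.10%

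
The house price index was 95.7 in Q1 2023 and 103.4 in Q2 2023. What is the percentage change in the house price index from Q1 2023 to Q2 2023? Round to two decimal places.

Change = (103.4 − 95.7) / 95.7 × 100
       = 7.7 / 95.7 × 100 = 8.0460%

8.05%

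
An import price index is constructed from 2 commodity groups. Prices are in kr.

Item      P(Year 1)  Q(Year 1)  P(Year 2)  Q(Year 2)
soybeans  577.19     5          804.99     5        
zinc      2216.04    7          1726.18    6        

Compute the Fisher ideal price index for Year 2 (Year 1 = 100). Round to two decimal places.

88.21

Laspeyres component (base-period weights):
ΣP(Year 2)Q(Year 1) = 804.99×5 + 1726.18×7 = 4024.95 + 12083.26 = 16108.21
ΣP(Year 1)Q(Year 1) = 577.19×5 + 2216.04×7 = 2885.95 + 15512.28 = 18398.23
L = 16108.21 / 18398.23 × 100 = 87.5530
Paasche component (current-period weights):
ΣP(Year 2)Q(Year 2) = 804.99×5 + 1726.18×6 = 4024.95 + 10357.08 = 14382.03
ΣP(Year 1)Q(Year 2) = 577.19×5 + 2216.04×6 = 2885.95 + 13296.24 = 16182.19
P = 14382.03 / 16182.19 × 100 = 88.8757
Fisher = √(L × P) = √(87.5530 × 88.8757) = 88.2119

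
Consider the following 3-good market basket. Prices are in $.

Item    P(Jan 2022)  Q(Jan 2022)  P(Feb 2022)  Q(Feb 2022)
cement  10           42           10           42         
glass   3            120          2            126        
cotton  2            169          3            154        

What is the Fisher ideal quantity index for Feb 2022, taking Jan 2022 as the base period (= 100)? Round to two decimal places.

98.05

Laspeyres component (base-period weights):
ΣP(Jan 2022)Q(Feb 2022) = 10×42 + 3×126 + 2×154 = 420 + 378 + 308 = 1106
ΣP(Jan 2022)Q(Jan 2022) = 10×42 + 3×120 + 2×169 = 420 + 360 + 338 = 1118
L = 1106 / 1118 × 100 = 98.9267
Paasche component (current-period weights):
ΣP(Feb 2022)Q(Feb 2022) = 10×42 + 2×126 + 3×154 = 420 + 252 + 462 = 1134
ΣP(Feb 2022)Q(Jan 2022) = 10×42 + 2×120 + 3×169 = 420 + 240 + 507 = 1167
P = 1134 / 1167 × 100 = 97.1722
Fisher = √(L × P) = √(98.9267 × 97.1722) = 98.0455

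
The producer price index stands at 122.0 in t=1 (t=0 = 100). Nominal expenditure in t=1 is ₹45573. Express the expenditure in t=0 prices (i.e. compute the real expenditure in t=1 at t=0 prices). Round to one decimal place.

37354.9

Real = Nominal ÷ (Index/100) = 45573 ÷ (122.0/100)
     = 45573 ÷ 1.220 = 37354.9180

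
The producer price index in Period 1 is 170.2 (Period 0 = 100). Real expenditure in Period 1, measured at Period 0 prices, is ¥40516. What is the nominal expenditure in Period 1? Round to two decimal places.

68958.23

Nominal = Real × (Index/100) = 40516 × (170.2/100)
        = 40516 × 1.702 = 68958.2320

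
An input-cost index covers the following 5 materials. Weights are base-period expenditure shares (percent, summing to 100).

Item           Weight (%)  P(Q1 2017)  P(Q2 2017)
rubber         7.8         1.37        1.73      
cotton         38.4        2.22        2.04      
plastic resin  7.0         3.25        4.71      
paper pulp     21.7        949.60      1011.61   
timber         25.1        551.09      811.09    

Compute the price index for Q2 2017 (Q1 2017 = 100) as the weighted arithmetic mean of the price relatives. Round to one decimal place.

115.3

rubber: 7.8 × (1.73/1.37) = 7.8 × 1.262774 = 9.8496
cotton: 38.4 × (2.04/2.22) = 38.4 × 0.918919 = 35.2865
plastic resin: 7.0 × (4.71/3.25) = 7.0 × 1.449231 = 10.1446
paper pulp: 21.7 × (1011.61/949.60) = 21.7 × 1.065301 = 23.1170
timber: 25.1 × (811.09/551.09) = 25.1 × 1.471792 = 36.9420
Index = Σ wᵢ·(p₁ᵢ/p₀ᵢ) = 9.8496 + 35.2865 + 10.1446 + 23.1170 + 36.9420 = 115.3398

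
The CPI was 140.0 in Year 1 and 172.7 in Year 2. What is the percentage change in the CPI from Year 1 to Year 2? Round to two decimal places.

Change = (172.7 − 140.0) / 140.0 × 100
       = 32.7 / 140.0 × 100 = 23.3571%

23.36%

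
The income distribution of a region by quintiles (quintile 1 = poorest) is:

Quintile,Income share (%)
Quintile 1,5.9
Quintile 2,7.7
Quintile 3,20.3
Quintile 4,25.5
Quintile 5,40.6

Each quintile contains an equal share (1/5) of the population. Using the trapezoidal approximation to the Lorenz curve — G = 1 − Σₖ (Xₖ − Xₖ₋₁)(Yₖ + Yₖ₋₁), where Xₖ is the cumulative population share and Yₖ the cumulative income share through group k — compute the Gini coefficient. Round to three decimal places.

0.349

Cumulative income shares Yₖ: 0.0590, 0.1360, 0.3390, 0.5940, 1.0000
Σ (Xₖ−Xₖ₋₁)(Yₖ+Yₖ₋₁) = (1/5)(0.0590+0.0000) + (1/5)(0.1360+0.0590) + (1/5)(0.3390+0.1360) + (1/5)(0.5940+0.3390) + (1/5)(1.0000+0.5940)
  = 0.0118 + 0.0390 + 0.0950 + 0.1866 + 0.3188 = 0.6512
G = 1 − 0.6512 = 0.3488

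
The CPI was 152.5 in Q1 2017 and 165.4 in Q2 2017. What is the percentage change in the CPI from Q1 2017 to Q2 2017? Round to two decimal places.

8.46%

Change = (165.4 − 152.5) / 152.5 × 100
       = 12.9 / 152.5 × 100 = 8.4590%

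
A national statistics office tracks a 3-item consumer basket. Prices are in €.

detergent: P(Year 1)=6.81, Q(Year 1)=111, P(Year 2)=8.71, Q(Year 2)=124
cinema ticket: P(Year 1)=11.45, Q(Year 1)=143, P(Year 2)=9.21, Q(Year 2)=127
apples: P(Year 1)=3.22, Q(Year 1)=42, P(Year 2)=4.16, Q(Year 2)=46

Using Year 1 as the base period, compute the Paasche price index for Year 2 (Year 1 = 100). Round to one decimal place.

99.8

Paasche price index uses current-period quantities as weights.
ΣP(Year 2)·Q(Year 2) = 8.71×124 + 9.21×127 + 4.16×46 = 1080.04 + 1169.67 + 191.36 = 2441.07
ΣP(Year 1)·Q(Year 2) = 6.81×124 + 11.45×127 + 3.22×46 = 844.44 + 1454.15 + 148.12 = 2446.71
Index = 2441.07 / 2446.71 × 100 = 99.7695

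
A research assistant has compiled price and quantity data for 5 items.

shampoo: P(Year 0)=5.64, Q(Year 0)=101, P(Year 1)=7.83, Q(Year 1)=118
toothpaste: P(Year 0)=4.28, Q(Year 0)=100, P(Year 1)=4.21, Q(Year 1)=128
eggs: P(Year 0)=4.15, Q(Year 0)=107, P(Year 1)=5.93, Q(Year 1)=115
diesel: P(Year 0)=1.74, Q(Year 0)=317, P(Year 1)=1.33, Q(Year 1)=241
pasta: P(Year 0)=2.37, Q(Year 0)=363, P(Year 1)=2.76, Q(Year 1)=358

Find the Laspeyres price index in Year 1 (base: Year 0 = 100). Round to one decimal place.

114.6

Laspeyres price index uses base-period quantities as weights.
ΣP(Year 1)·Q(Year 0) = 7.83×101 + 4.21×100 + 5.93×107 + 1.33×317 + 2.76×363 = 790.83 + 421 + 634.51 + 421.61 + 1001.88 = 3269.83
ΣP(Year 0)·Q(Year 0) = 5.64×101 + 4.28×100 + 4.15×107 + 1.74×317 + 2.37×363 = 569.64 + 428 + 444.05 + 551.58 + 860.31 = 2853.58
Index = 3269.83 / 2853.58 × 100 = 114.5869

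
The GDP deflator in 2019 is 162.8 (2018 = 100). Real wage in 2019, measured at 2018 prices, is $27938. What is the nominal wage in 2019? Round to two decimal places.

45483.06

Nominal = Real × (Index/100) = 27938 × (162.8/100)
        = 27938 × 1.628 = 45483.0640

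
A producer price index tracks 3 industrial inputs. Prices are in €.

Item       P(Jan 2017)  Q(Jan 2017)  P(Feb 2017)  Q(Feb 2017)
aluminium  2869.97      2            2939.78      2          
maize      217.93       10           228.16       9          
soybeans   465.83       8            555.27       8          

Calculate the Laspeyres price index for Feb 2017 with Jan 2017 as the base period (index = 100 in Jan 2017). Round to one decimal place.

108.2

Laspeyres price index uses base-period quantities as weights.
ΣP(Feb 2017)·Q(Jan 2017) = 2939.78×2 + 228.16×10 + 555.27×8 = 5879.56 + 2281.6 + 4442.16 = 12603.32
ΣP(Jan 2017)·Q(Jan 2017) = 2869.97×2 + 217.93×10 + 465.83×8 = 5739.94 + 2179.3 + 3726.64 = 11645.88
Index = 12603.32 / 11645.88 × 100 = 108.2213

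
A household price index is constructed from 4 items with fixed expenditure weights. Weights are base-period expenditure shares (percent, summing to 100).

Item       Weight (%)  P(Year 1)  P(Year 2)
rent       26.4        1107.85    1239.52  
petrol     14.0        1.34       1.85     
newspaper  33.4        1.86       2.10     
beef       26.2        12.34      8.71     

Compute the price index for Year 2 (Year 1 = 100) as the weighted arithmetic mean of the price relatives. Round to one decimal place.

105.1

rent: 26.4 × (1239.52/1107.85) = 26.4 × 1.118852 = 29.5377
petrol: 14.0 × (1.85/1.34) = 14.0 × 1.380597 = 19.3284
newspaper: 33.4 × (2.10/1.86) = 33.4 × 1.129032 = 37.7097
beef: 26.2 × (8.71/12.34) = 26.2 × 0.705835 = 18.4929
Index = Σ wᵢ·(p₁ᵢ/p₀ᵢ) = 29.5377 + 19.3284 + 37.7097 + 18.4929 = 105.0686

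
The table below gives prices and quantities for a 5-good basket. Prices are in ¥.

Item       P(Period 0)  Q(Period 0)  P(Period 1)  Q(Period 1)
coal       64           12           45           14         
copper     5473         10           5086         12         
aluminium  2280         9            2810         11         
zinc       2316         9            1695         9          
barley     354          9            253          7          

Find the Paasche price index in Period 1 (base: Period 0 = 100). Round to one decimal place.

95.3

Paasche price index uses current-period quantities as weights.
ΣP(Period 1)·Q(Period 1) = 45×14 + 5086×12 + 2810×11 + 1695×9 + 253×7 = 630 + 61032 + 30910 + 15255 + 1771 = 109598
ΣP(Period 0)·Q(Period 1) = 64×14 + 5473×12 + 2280×11 + 2316×9 + 354×7 = 896 + 65676 + 25080 + 20844 + 2478 = 114974
Index = 109598 / 114974 × 100 = 95.3242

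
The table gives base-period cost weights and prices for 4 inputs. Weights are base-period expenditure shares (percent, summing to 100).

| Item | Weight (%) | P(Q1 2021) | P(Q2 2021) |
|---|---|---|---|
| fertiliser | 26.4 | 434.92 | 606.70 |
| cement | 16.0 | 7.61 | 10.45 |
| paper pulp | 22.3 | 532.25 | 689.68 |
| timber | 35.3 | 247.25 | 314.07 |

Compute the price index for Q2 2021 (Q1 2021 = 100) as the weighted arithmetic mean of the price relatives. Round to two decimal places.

132.53

fertiliser: 26.4 × (606.70/434.92) = 26.4 × 1.394969 = 36.8272
cement: 16.0 × (10.45/7.61) = 16.0 × 1.373193 = 21.9711
paper pulp: 22.3 × (689.68/532.25) = 22.3 × 1.295782 = 28.8959
timber: 35.3 × (314.07/247.25) = 35.3 × 1.270253 = 44.8399
Index = Σ wᵢ·(p₁ᵢ/p₀ᵢ) = 36.8272 + 21.9711 + 28.8959 + 44.8399 = 132.5341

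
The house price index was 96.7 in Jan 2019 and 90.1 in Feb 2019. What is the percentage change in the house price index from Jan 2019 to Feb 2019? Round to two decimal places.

Change = (90.1 − 96.7) / 96.7 × 100
       = -6.6 / 96.7 × 100 = -6.8252%

-6.83%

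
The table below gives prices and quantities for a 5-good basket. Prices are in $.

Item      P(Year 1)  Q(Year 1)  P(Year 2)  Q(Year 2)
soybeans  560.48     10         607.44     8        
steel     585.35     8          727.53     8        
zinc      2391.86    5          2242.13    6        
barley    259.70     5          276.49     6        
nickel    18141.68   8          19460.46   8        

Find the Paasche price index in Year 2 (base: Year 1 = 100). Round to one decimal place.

Paasche price index uses current-period quantities as weights.
ΣP(Year 2)·Q(Year 2) = 607.44×8 + 727.53×8 + 2242.13×6 + 276.49×6 + 19460.46×8 = 4859.52 + 5820.24 + 13452.78 + 1658.94 + 155683.68 = 181475.16
ΣP(Year 1)·Q(Year 2) = 560.48×8 + 585.35×8 + 2391.86×6 + 259.70×6 + 18141.68×8 = 4483.84 + 4682.8 + 14351.16 + 1558.2 + 145133.44 = 170209.44
Index = 181475.16 / 170209.44 × 100 = 106.6187

106.6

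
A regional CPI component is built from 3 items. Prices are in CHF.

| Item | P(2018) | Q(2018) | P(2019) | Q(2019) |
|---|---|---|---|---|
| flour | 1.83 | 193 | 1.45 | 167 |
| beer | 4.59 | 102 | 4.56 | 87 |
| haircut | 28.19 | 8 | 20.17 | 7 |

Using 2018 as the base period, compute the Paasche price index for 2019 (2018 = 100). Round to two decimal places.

Paasche price index uses current-period quantities as weights.
ΣP(2019)·Q(2019) = 1.45×167 + 4.56×87 + 20.17×7 = 242.15 + 396.72 + 141.19 = 780.06
ΣP(2018)·Q(2019) = 1.83×167 + 4.59×87 + 28.19×7 = 305.61 + 399.33 + 197.33 = 902.27
Index = 780.06 / 902.27 × 100 = 86.4553

86.46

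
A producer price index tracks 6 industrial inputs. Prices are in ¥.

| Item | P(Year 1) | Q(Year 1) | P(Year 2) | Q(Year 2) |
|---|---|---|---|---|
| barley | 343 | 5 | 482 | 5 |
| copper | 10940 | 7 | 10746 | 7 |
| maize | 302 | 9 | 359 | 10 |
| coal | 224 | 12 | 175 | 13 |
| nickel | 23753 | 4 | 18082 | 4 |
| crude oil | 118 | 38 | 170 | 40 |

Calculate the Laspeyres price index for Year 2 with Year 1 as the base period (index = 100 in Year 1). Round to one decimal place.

88.3

Laspeyres price index uses base-period quantities as weights.
ΣP(Year 2)·Q(Year 1) = 482×5 + 10746×7 + 359×9 + 175×12 + 18082×4 + 170×38 = 2410 + 75222 + 3231 + 2100 + 72328 + 6460 = 161751
ΣP(Year 1)·Q(Year 1) = 343×5 + 10940×7 + 302×9 + 224×12 + 23753×4 + 118×38 = 1715 + 76580 + 2718 + 2688 + 95012 + 4484 = 183197
Index = 161751 / 183197 × 100 = 88.2935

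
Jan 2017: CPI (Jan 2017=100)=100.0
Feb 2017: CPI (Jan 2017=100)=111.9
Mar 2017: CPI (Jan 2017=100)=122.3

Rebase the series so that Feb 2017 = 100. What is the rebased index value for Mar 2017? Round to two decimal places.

Rebased(Mar 2017) = 122.3 / 111.9 × 100 = 109.2940

109.29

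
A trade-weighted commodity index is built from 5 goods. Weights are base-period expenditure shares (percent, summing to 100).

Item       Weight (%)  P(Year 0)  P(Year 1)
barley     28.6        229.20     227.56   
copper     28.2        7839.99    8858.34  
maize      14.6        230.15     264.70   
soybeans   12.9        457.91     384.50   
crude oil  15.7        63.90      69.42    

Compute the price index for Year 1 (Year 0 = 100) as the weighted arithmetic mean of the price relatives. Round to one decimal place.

104.9

barley: 28.6 × (227.56/229.20) = 28.6 × 0.992845 = 28.3954
copper: 28.2 × (8858.34/7839.99) = 28.2 × 1.129892 = 31.8629
maize: 14.6 × (264.70/230.15) = 14.6 × 1.150119 = 16.7917
soybeans: 12.9 × (384.50/457.91) = 12.9 × 0.839685 = 10.8319
crude oil: 15.7 × (69.42/63.90) = 15.7 × 1.086385 = 17.0562
Index = Σ wᵢ·(p₁ᵢ/p₀ᵢ) = 28.3954 + 31.8629 + 16.7917 + 10.8319 + 17.0562 = 104.9382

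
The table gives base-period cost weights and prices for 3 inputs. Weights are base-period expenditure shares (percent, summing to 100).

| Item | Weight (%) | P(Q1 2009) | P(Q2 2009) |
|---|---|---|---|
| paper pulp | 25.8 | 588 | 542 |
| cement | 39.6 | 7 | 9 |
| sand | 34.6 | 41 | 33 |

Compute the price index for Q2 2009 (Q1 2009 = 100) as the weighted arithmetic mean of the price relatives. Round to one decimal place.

paper pulp: 25.8 × (542/588) = 25.8 × 0.921769 = 23.7816
cement: 39.6 × (9/7) = 39.6 × 1.285714 = 50.9143
sand: 34.6 × (33/41) = 34.6 × 0.804878 = 27.8488
Index = Σ wᵢ·(p₁ᵢ/p₀ᵢ) = 23.7816 + 50.9143 + 27.8488 = 102.5447

102.5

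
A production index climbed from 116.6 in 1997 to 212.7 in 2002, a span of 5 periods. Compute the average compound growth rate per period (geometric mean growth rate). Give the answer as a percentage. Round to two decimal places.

Growth factor = (212.7/116.6)^(1/5) = (1.824185)^(1/5) = 1.127752
Growth rate = 1.127752 − 1 = 0.127752 = 12.7752%

12.78%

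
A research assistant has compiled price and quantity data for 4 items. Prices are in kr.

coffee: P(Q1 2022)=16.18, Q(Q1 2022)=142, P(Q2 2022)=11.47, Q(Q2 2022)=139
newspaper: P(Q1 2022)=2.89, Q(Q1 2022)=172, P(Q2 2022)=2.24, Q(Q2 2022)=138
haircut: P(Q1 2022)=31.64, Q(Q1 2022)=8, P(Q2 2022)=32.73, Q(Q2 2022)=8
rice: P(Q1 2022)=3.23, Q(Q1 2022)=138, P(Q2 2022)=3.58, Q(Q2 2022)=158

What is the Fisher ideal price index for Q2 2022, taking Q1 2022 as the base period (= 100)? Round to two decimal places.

79.67

Laspeyres component (base-period weights):
ΣP(Q2 2022)Q(Q1 2022) = 11.47×142 + 2.24×172 + 32.73×8 + 3.58×138 = 1628.74 + 385.28 + 261.84 + 494.04 = 2769.9
ΣP(Q1 2022)Q(Q1 2022) = 16.18×142 + 2.89×172 + 31.64×8 + 3.23×138 = 2297.56 + 497.08 + 253.12 + 445.74 = 3493.5
L = 2769.9 / 3493.5 × 100 = 79.2872
Paasche component (current-period weights):
ΣP(Q2 2022)Q(Q2 2022) = 11.47×139 + 2.24×138 + 32.73×8 + 3.58×158 = 1594.33 + 309.12 + 261.84 + 565.64 = 2730.93
ΣP(Q1 2022)Q(Q2 2022) = 16.18×139 + 2.89×138 + 31.64×8 + 3.23×158 = 2249.02 + 398.82 + 253.12 + 510.34 = 3411.3
P = 2730.93 / 3411.3 × 100 = 80.0554
Fisher = √(L × P) = √(79.2872 × 80.0554) = 79.6704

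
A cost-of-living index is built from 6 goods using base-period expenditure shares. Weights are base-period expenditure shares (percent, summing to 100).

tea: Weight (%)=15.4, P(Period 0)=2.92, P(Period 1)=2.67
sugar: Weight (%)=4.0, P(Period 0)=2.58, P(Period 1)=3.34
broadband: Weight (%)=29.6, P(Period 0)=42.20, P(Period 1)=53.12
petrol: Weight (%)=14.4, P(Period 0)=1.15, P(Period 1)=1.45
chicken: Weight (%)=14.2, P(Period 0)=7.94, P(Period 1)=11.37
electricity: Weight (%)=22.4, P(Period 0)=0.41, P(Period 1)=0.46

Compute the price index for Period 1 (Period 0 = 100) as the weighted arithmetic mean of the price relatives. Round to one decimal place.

120.1

tea: 15.4 × (2.67/2.92) = 15.4 × 0.914384 = 14.0815
sugar: 4.0 × (3.34/2.58) = 4.0 × 1.294574 = 5.1783
broadband: 29.6 × (53.12/42.20) = 29.6 × 1.258768 = 37.2595
petrol: 14.4 × (1.45/1.15) = 14.4 × 1.260870 = 18.1565
chicken: 14.2 × (11.37/7.94) = 14.2 × 1.431990 = 20.3343
electricity: 22.4 × (0.46/0.41) = 22.4 × 1.121951 = 25.1317
Index = Σ wᵢ·(p₁ᵢ/p₀ᵢ) = 14.0815 + 5.1783 + 37.2595 + 18.1565 + 20.3343 + 25.1317 = 120.1418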